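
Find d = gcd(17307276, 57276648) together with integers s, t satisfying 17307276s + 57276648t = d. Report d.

12

Repeated division:
57276648 = 3·17307276 + 5354820
17307276 = 3·5354820 + 1242816
5354820 = 4·1242816 + 383556
1242816 = 3·383556 + 92148
383556 = 4·92148 + 14964
92148 = 6·14964 + 2364
14964 = 6·2364 + 780
2364 = 3·780 + 24
780 = 32·24 + 12
24 = 2·12 + 0
gcd(17307276, 57276648) = 12.
Back-substituting:
12 = 780 − 32·24
12 = −32·2364 + 97·780
12 = 97·14964 − 614·2364
12 = −614·92148 + 3781·14964
12 = 3781·383556 − 15738·92148
12 = −15738·1242816 + 50995·383556
12 = 50995·5354820 − 219718·1242816
12 = −219718·17307276 + 710149·5354820
12 = 710149·57276648 − 2350165·17307276
So 12 = (710149)·57276648 + (-2350165)·17307276.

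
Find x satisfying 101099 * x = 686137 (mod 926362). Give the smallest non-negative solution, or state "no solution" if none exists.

590841

First find gcd(101099, 926362):
926362 = 9*101099 + 16471
101099 = 6*16471 + 2273
16471 = 7*2273 + 560
2273 = 4*560 + 33
560 = 16*33 + 32
33 = 1*32 + 1
32 = 32*1 + 0
gcd = 1, so a unique solution mod 926362 exists.
Back-substitute for the Bézout coefficients:
1 = 33 − 32
1 = −560 + 17·33
1 = 17·2273 − 69·560
1 = −69·16471 + 500·2273
1 = 500·101099 − 3069·16471
1 = −3069·926362 + 28121·101099
So 101099·(28121) ≡ 1 (mod 926362), giving 101099⁻¹ ≡ 28121.
x ≡ 101099⁻¹·686137 ≡ 28121·686137 ≡ 590841 (mod 926362).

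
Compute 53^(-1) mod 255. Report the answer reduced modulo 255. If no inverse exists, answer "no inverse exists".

gcd(255, 53) by repeated division:
255 = 4*53 + 43
53 = 1*43 + 10
43 = 4*10 + 3
10 = 3*3 + 1
3 = 3*1 + 0
The gcd is 1. Working backward:
1 = 10 − 3·3
1 = −3·43 + 13·10
1 = 13·53 − 16·43
1 = −16·255 + 77·53
So 53·77 ≡ 1 (mod 255).

77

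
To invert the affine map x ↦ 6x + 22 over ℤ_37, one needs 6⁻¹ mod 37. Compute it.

Run Euclid on (37, 6):
37 = 6·6 + 1
6 = 6·1 + 0
The gcd is 1. Working backward:
1 = 37 − 6·6
Thus 6·(-6) ≡ 1 (mod 37); reducing, -6 mod 37 = 31.

31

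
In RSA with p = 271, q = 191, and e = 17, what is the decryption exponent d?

φ(n) = (p−1)(q−1) = 270·190 = 51300.
Need d with 17·d ≡ 1 (mod 51300). Apply the extended Euclidean algorithm:
51300 = 3017×17 + 11
17 = 1×11 + 6
11 = 1×6 + 5
6 = 1×5 + 1
5 = 5×1 + 0
Back-substitute:
1 = 6 − 5
1 = −11 + 2·6
1 = 2·17 − 3·11
1 = −3·51300 + 9053·17
So 17·9053 ≡ 1 (mod 51300), hence d = 9053.

9053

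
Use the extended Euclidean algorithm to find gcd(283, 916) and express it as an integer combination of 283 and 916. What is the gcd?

1

Repeated division:
916 = 3*283 + 67
283 = 4*67 + 15
67 = 4*15 + 7
15 = 2*7 + 1
7 = 7*1 + 0
gcd(283, 916) = 1.
Back-substituting:
1 = 15 − 2·7
1 = −2·67 + 9·15
1 = 9·283 − 38·67
1 = −38·916 + 123·283
So 1 = (-38)·916 + (123)·283.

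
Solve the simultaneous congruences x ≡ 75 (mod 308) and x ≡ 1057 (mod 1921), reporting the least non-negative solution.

250787

Write x = 75 + 308·k. Then 308·k ≡ 1057 − 75 ≡ 982 (mod 1921).
Need 308⁻¹ mod 1921. Extended Euclid on (1921, 308):
1921 = 6·308 + 73
308 = 4·73 + 16
73 = 4·16 + 9
16 = 1·9 + 7
9 = 1·7 + 2
7 = 3·2 + 1
2 = 2·1 + 0
Back-substitute:
1 = 7 − 3·2
1 = −3·9 + 4·7
1 = 4·16 − 7·9
1 = −7·73 + 32·16
1 = 32·308 − 135·73
1 = −135·1921 + 842·308
308⁻¹ ≡ 842 (mod 1921), so k ≡ 842·982 ≡ 814 (mod 1921).
x = 75 + 308·814 = 250787.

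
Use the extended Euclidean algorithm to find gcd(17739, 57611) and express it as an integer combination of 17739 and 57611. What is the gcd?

Repeated division:
57611 = 3*17739 + 4394
17739 = 4*4394 + 163
4394 = 26*163 + 156
163 = 1*156 + 7
156 = 22*7 + 2
7 = 3*2 + 1
2 = 2*1 + 0
gcd(17739, 57611) = 1.
Back-substituting:
1 = 7 − 3·2
1 = −3·156 + 67·7
1 = 67·163 − 70·156
1 = −70·4394 + 1887·163
1 = 1887·17739 − 7618·4394
1 = −7618·57611 + 24741·17739
So 1 = (-7618)·57611 + (24741)·17739.

1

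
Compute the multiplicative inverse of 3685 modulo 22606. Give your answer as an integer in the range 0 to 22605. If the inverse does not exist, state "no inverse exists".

Extended Euclidean algorithm:
22606 = 6·3685 + 496
3685 = 7·496 + 213
496 = 2·213 + 70
213 = 3·70 + 3
70 = 23·3 + 1
3 = 3·1 + 0
gcd = 1, so the inverse exists. Back-substitute:
1 = 70 − 23·3
1 = −23·213 + 70·70
1 = 70·496 − 163·213
1 = −163·3685 + 1211·496
1 = 1211·22606 − 7429·3685
Hence 3685⁻¹ ≡ -7429 ≡ 15177 (mod 22606).

15177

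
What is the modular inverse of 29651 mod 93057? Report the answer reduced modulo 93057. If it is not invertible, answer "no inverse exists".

63920

gcd(93057, 29651) by repeated division:
93057 = 3×29651 + 4104
29651 = 7×4104 + 923
4104 = 4×923 + 412
923 = 2×412 + 99
412 = 4×99 + 16
99 = 6×16 + 3
16 = 5×3 + 1
3 = 3×1 + 0
gcd = 1, so the inverse exists. Back-substitute:
1 = 16 − 5·3
1 = −5·99 + 31·16
1 = 31·412 − 129·99
1 = −129·923 + 289·412
1 = 289·4104 − 1285·923
1 = −1285·29651 + 9284·4104
1 = 9284·93057 − 29137·29651
Thus 29651·(-29137) ≡ 1 (mod 93057); reducing, -29137 mod 93057 = 63920.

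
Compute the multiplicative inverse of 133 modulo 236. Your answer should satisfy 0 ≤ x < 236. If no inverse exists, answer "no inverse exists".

181

Apply the Euclidean algorithm to 236 and 133:
236 = 1*133 + 103
133 = 1*103 + 30
103 = 3*30 + 13
30 = 2*13 + 4
13 = 3*4 + 1
4 = 4*1 + 0
Since gcd(133, 236) = 1, back-substitute to write 1 as a combination:
1 = 13 − 3·4
1 = −3·30 + 7·13
1 = 7·103 − 24·30
1 = −24·133 + 31·103
1 = 31·236 − 55·133
Thus 133·(-55) ≡ 1 (mod 236); reducing, -55 mod 236 = 181.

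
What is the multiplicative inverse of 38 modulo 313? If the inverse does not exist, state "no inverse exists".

gcd(313, 38) by repeated division:
313 = 8×38 + 9
38 = 4×9 + 2
9 = 4×2 + 1
2 = 2×1 + 0
The gcd is 1. Working backward:
1 = 9 − 4·2
1 = −4·38 + 17·9
1 = 17·313 − 140·38
So 38·(-140) ≡ 1 (mod 313), and -140 ≡ 173 (mod 313).

173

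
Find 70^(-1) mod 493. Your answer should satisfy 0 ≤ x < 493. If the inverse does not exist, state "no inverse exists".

gcd(493, 70) by repeated division:
493 = 7·70 + 3
70 = 23·3 + 1
3 = 3·1 + 0
gcd = 1, so the inverse exists. Back-substitute:
1 = 70 − 23·3
1 = −23·493 + 162·70
So 70·162 ≡ 1 (mod 493).

162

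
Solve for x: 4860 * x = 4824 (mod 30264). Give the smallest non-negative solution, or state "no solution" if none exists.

2112

First find gcd(4860, 30264):
30264 = 6*4860 + 1104
4860 = 4*1104 + 444
1104 = 2*444 + 216
444 = 2*216 + 12
216 = 18*12 + 0
gcd = 12 and 12 | 4824, so solutions exist. Divide through by 12: 405x ≡ 402 (mod 2522).
Now find 405⁻¹ mod 2522:
2522 = 6*405 + 92
405 = 4*92 + 37
92 = 2*37 + 18
37 = 2*18 + 1
18 = 18*1 + 0
Back-substitute:
1 = 37 − 2·18
1 = −2·92 + 5·37
1 = 5·405 − 22·92
1 = −22·2522 + 137·405
So 405⁻¹ ≡ 137 (mod 2522).
Then x ≡ 137·402 ≡ 2112 (mod 2522); the smallest non-negative solution is x = 2112.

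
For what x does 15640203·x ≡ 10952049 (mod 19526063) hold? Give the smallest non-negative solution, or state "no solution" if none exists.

4060836

First find gcd(15640203, 19526063):
19526063 = 1·15640203 + 3885860
15640203 = 4·3885860 + 96763
3885860 = 40·96763 + 15340
96763 = 6·15340 + 4723
15340 = 3·4723 + 1171
4723 = 4·1171 + 39
1171 = 30·39 + 1
39 = 39·1 + 0
gcd = 1, so a unique solution mod 19526063 exists.
Back-substitute for the Bézout coefficients:
1 = 1171 − 30·39
1 = −30·4723 + 121·1171
1 = 121·15340 − 393·4723
1 = −393·96763 + 2479·15340
1 = 2479·3885860 − 99553·96763
1 = −99553·15640203 + 400691·3885860
1 = 400691·19526063 − 500244·15640203
So 15640203·(-500244) ≡ 1 (mod 19526063), giving 15640203⁻¹ ≡ 19025819.
x ≡ 15640203⁻¹·10952049 ≡ 19025819·10952049 ≡ 4060836 (mod 19526063).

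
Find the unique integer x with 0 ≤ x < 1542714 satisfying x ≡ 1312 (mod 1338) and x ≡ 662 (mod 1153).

Write x = 1312 + 1338·k. Then 1338·k ≡ 662 − 1312 ≡ 503 (mod 1153).
Need 1338⁻¹ mod 1153. Extended Euclid on (1153, 185):
1153 = 6×185 + 43
185 = 4×43 + 13
43 = 3×13 + 4
13 = 3×4 + 1
4 = 4×1 + 0
Back-substitute:
1 = 13 − 3·4
1 = −3·43 + 10·13
1 = 10·185 − 43·43
1 = −43·1153 + 268·185
1338⁻¹ ≡ 268 (mod 1153), so k ≡ 268·503 ≡ 1056 (mod 1153).
x = 1312 + 1338·1056 = 1414240.

1414240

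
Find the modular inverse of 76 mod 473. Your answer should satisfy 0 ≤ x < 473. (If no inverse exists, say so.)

417

Apply the Euclidean algorithm to 473 and 76:
473 = 6×76 + 17
76 = 4×17 + 8
17 = 2×8 + 1
8 = 8×1 + 0
gcd = 1, so the inverse exists. Back-substitute:
1 = 17 − 2·8
1 = −2·76 + 9·17
1 = 9·473 − 56·76
So 76·(-56) ≡ 1 (mod 473), and -56 ≡ 417 (mod 473).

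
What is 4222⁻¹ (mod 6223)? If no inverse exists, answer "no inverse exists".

5629

Apply the Euclidean algorithm to 6223 and 4222:
6223 = 1×4222 + 2001
4222 = 2×2001 + 220
2001 = 9×220 + 21
220 = 10×21 + 10
21 = 2×10 + 1
10 = 10×1 + 0
The gcd is 1. Working backward:
1 = 21 − 2·10
1 = −2·220 + 21·21
1 = 21·2001 − 191·220
1 = −191·4222 + 403·2001
1 = 403·6223 − 594·4222
Thus 4222·(-594) ≡ 1 (mod 6223); reducing, -594 mod 6223 = 5629.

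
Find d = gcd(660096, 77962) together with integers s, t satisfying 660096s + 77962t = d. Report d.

2

Repeated division:
660096 = 8×77962 + 36400
77962 = 2×36400 + 5162
36400 = 7×5162 + 266
5162 = 19×266 + 108
266 = 2×108 + 50
108 = 2×50 + 8
50 = 6×8 + 2
8 = 4×2 + 0
gcd(660096, 77962) = 2.
Back-substituting:
2 = 50 − 6·8
2 = −6·108 + 13·50
2 = 13·266 − 32·108
2 = −32·5162 + 621·266
2 = 621·36400 − 4379·5162
2 = −4379·77962 + 9379·36400
2 = 9379·660096 − 79411·77962
So 2 = (9379)·660096 + (-79411)·77962.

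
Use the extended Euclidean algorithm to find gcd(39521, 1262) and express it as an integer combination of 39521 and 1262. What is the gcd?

1

Euclidean algorithm:
39521 = 31*1262 + 399
1262 = 3*399 + 65
399 = 6*65 + 9
65 = 7*9 + 2
9 = 4*2 + 1
2 = 2*1 + 0
gcd(39521, 1262) = 1.
Express as a combination:
1 = 9 − 4·2
1 = −4·65 + 29·9
1 = 29·399 − 178·65
1 = −178·1262 + 563·399
1 = 563·39521 − 17631·1262
So 1 = (563)·39521 + (-17631)·1262.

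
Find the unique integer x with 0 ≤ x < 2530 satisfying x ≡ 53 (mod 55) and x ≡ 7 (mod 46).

53

Write x = 53 + 55·k. Then 55·k ≡ 7 − 53 ≡ 0 (mod 46).
Need 55⁻¹ mod 46. Extended Euclid on (46, 9):
46 = 5*9 + 1
9 = 9*1 + 0
Back-substitute:
1 = 46 − 5·9
55⁻¹ ≡ 41 (mod 46), so k ≡ 41·0 ≡ 0 (mod 46).
x = 53 + 55·0 = 53.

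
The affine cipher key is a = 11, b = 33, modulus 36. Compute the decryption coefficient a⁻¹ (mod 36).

Apply the Euclidean algorithm to 36 and 11:
36 = 3×11 + 3
11 = 3×3 + 2
3 = 1×2 + 1
2 = 2×1 + 0
The gcd is 1. Working backward:
1 = 3 − 2
1 = −11 + 4·3
1 = 4·36 − 13·11
So 11·(-13) ≡ 1 (mod 36), and -13 ≡ 23 (mod 36).

23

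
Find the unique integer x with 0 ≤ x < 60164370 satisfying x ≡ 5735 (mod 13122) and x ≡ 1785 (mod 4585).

7026005

Write x = 5735 + 13122·k. Then 13122·k ≡ 1785 − 5735 ≡ 635 (mod 4585).
Need 13122⁻¹ mod 4585. Extended Euclid on (4585, 3952):
4585 = 1·3952 + 633
3952 = 6·633 + 154
633 = 4·154 + 17
154 = 9·17 + 1
17 = 17·1 + 0
Back-substitute:
1 = 154 − 9·17
1 = −9·633 + 37·154
1 = 37·3952 − 231·633
1 = −231·4585 + 268·3952
13122⁻¹ ≡ 268 (mod 4585), so k ≡ 268·635 ≡ 535 (mod 4585).
x = 5735 + 13122·535 = 7026005.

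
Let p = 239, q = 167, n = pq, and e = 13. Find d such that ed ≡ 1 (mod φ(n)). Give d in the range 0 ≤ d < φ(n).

36469

φ(n) = (p−1)(q−1) = 238·166 = 39508.
Need d with 13·d ≡ 1 (mod 39508). Apply the extended Euclidean algorithm:
39508 = 3039·13 + 1
13 = 13·1 + 0
Back-substitute:
1 = 39508 − 3039·13
So 13·(-3039) ≡ 1 (mod 39508), hence d ≡ -3039 ≡ 36469 (mod 39508).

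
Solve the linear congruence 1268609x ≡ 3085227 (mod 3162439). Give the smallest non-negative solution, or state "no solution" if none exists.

First find gcd(1268609, 3162439):
3162439 = 2*1268609 + 625221
1268609 = 2*625221 + 18167
625221 = 34*18167 + 7543
18167 = 2*7543 + 3081
7543 = 2*3081 + 1381
3081 = 2*1381 + 319
1381 = 4*319 + 105
319 = 3*105 + 4
105 = 26*4 + 1
4 = 4*1 + 0
gcd = 1, so a unique solution mod 3162439 exists.
Back-substitute for the Bézout coefficients:
1 = 105 − 26·4
1 = −26·319 + 79·105
1 = 79·1381 − 342·319
1 = −342·3081 + 763·1381
1 = 763·7543 − 1868·3081
1 = −1868·18167 + 4499·7543
1 = 4499·625221 − 154834·18167
1 = −154834·1268609 + 314167·625221
1 = 314167·3162439 − 783168·1268609
So 1268609·(-783168) ≡ 1 (mod 3162439), giving 1268609⁻¹ ≡ 2379271.
x ≡ 1268609⁻¹·3085227 ≡ 2379271·3085227 ≡ 971497 (mod 3162439).

971497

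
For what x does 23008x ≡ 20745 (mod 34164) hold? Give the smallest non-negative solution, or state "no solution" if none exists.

gcd(23008, 34164):
34164 = 1*23008 + 11156
23008 = 2*11156 + 696
11156 = 16*696 + 20
696 = 34*20 + 16
20 = 1*16 + 4
16 = 4*4 + 0
gcd = 4, but 4 ∤ 20745, so the congruence has no solution.

no solution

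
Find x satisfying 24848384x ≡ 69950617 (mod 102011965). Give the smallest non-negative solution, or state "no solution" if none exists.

First find gcd(24848384, 102011965):
102011965 = 4*24848384 + 2618429
24848384 = 9*2618429 + 1282523
2618429 = 2*1282523 + 53383
1282523 = 24*53383 + 1331
53383 = 40*1331 + 143
1331 = 9*143 + 44
143 = 3*44 + 11
44 = 4*11 + 0
gcd = 11 and 11 | 69950617, so solutions exist. Divide through by 11: 2258944x ≡ 6359147 (mod 9273815).
Now find 2258944⁻¹ mod 9273815:
9273815 = 4*2258944 + 238039
2258944 = 9*238039 + 116593
238039 = 2*116593 + 4853
116593 = 24*4853 + 121
4853 = 40*121 + 13
121 = 9*13 + 4
13 = 3*4 + 1
4 = 4*1 + 0
Back-substitute:
1 = 13 − 3·4
1 = −3·121 + 28·13
1 = 28·4853 − 1123·121
1 = −1123·116593 + 26980·4853
1 = 26980·238039 − 55083·116593
1 = −55083·2258944 + 522727·238039
1 = 522727·9273815 − 2145991·2258944
So 2258944·(-2145991) ≡ 1 (mod 9273815), i.e. 2258944⁻¹ ≡ 7127824.
Then x ≡ 7127824·6359147 ≡ 6209643 (mod 9273815); the smallest non-negative solution is x = 6209643.

6209643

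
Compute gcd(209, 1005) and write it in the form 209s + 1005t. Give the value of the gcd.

Repeated division:
1005 = 4·209 + 169
209 = 1·169 + 40
169 = 4·40 + 9
40 = 4·9 + 4
9 = 2·4 + 1
4 = 4·1 + 0
gcd(209, 1005) = 1.
Working backward:
1 = 9 − 2·4
1 = −2·40 + 9·9
1 = 9·169 − 38·40
1 = −38·209 + 47·169
1 = 47·1005 − 226·209
So 1 = (47)·1005 + (-226)·209.

1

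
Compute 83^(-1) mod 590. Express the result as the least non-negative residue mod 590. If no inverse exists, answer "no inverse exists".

327

gcd(590, 83) by repeated division:
590 = 7*83 + 9
83 = 9*9 + 2
9 = 4*2 + 1
2 = 2*1 + 0
Since gcd(83, 590) = 1, back-substitute to write 1 as a combination:
1 = 9 − 4·2
1 = −4·83 + 37·9
1 = 37·590 − 263·83
Thus 83·(-263) ≡ 1 (mod 590); reducing, -263 mod 590 = 327.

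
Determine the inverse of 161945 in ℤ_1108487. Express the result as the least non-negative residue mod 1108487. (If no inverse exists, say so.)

1053742

Run Euclid on (1108487, 161945):
1108487 = 6*161945 + 136817
161945 = 1*136817 + 25128
136817 = 5*25128 + 11177
25128 = 2*11177 + 2774
11177 = 4*2774 + 81
2774 = 34*81 + 20
81 = 4*20 + 1
20 = 20*1 + 0
The gcd is 1. Working backward:
1 = 81 − 4·20
1 = −4·2774 + 137·81
1 = 137·11177 − 552·2774
1 = −552·25128 + 1241·11177
1 = 1241·136817 − 6757·25128
1 = −6757·161945 + 7998·136817
1 = 7998·1108487 − 54745·161945
Thus 161945·(-54745) ≡ 1 (mod 1108487); reducing, -54745 mod 1108487 = 1053742.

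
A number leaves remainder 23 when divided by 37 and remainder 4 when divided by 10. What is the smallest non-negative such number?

Write x = 23 + 37·k. Then 37·k ≡ 4 − 23 ≡ 1 (mod 10).
Need 37⁻¹ mod 10. Extended Euclid on (10, 7):
10 = 1*7 + 3
7 = 2*3 + 1
3 = 3*1 + 0
Back-substitute:
1 = 7 − 2·3
1 = −2·10 + 3·7
37⁻¹ ≡ 3 (mod 10), so k ≡ 3·1 ≡ 3 (mod 10).
x = 23 + 37·3 = 134.

134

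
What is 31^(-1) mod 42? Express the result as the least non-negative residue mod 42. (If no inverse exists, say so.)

Apply the Euclidean algorithm to 42 and 31:
42 = 1·31 + 11
31 = 2·11 + 9
11 = 1·9 + 2
9 = 4·2 + 1
2 = 2·1 + 0
gcd = 1, so the inverse exists. Back-substitute:
1 = 9 − 4·2
1 = −4·11 + 5·9
1 = 5·31 − 14·11
1 = −14·42 + 19·31
So 31·19 ≡ 1 (mod 42).

19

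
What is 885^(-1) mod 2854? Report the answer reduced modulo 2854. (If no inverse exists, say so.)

Apply the Euclidean algorithm to 2854 and 885:
2854 = 3×885 + 199
885 = 4×199 + 89
199 = 2×89 + 21
89 = 4×21 + 5
21 = 4×5 + 1
5 = 5×1 + 0
gcd = 1, so the inverse exists. Back-substitute:
1 = 21 − 4·5
1 = −4·89 + 17·21
1 = 17·199 − 38·89
1 = −38·885 + 169·199
1 = 169·2854 − 545·885
So 885·(-545) ≡ 1 (mod 2854), and -545 ≡ 2309 (mod 2854).

2309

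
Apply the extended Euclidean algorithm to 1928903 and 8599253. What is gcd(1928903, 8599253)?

1

Repeated division:
8599253 = 4×1928903 + 883641
1928903 = 2×883641 + 161621
883641 = 5×161621 + 75536
161621 = 2×75536 + 10549
75536 = 7×10549 + 1693
10549 = 6×1693 + 391
1693 = 4×391 + 129
391 = 3×129 + 4
129 = 32×4 + 1
4 = 4×1 + 0
gcd(1928903, 8599253) = 1.
Working backward:
1 = 129 − 32·4
1 = −32·391 + 97·129
1 = 97·1693 − 420·391
1 = −420·10549 + 2617·1693
1 = 2617·75536 − 18739·10549
1 = −18739·161621 + 40095·75536
1 = 40095·883641 − 219214·161621
1 = −219214·1928903 + 478523·883641
1 = 478523·8599253 − 2133306·1928903
So 1 = (478523)·8599253 + (-2133306)·1928903.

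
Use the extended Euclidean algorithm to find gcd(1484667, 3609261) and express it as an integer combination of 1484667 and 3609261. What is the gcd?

9

Apply Euclid's algorithm to 3609261 and 1484667:
3609261 = 2·1484667 + 639927
1484667 = 2·639927 + 204813
639927 = 3·204813 + 25488
204813 = 8·25488 + 909
25488 = 28·909 + 36
909 = 25·36 + 9
36 = 4·9 + 0
gcd(1484667, 3609261) = 9.
Working backward:
9 = 909 − 25·36
9 = −25·25488 + 701·909
9 = 701·204813 − 5633·25488
9 = −5633·639927 + 17600·204813
9 = 17600·1484667 − 40833·639927
9 = −40833·3609261 + 99266·1484667
So 9 = (-40833)·3609261 + (99266)·1484667.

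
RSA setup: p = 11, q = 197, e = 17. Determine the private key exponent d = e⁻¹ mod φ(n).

1153

φ(n) = (p−1)(q−1) = 10·196 = 1960.
Need d with 17·d ≡ 1 (mod 1960). Apply the extended Euclidean algorithm:
1960 = 115×17 + 5
17 = 3×5 + 2
5 = 2×2 + 1
2 = 2×1 + 0
Back-substitute:
1 = 5 − 2·2
1 = −2·17 + 7·5
1 = 7·1960 − 807·17
So 17·(-807) ≡ 1 (mod 1960), hence d ≡ -807 ≡ 1153 (mod 1960).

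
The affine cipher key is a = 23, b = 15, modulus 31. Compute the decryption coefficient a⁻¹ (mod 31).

Extended Euclidean algorithm:
31 = 1*23 + 8
23 = 2*8 + 7
8 = 1*7 + 1
7 = 7*1 + 0
Since gcd(23, 31) = 1, back-substitute to write 1 as a combination:
1 = 8 − 7
1 = −23 + 3·8
1 = 3·31 − 4·23
So 23·(-4) ≡ 1 (mod 31), and -4 ≡ 27 (mod 31).

27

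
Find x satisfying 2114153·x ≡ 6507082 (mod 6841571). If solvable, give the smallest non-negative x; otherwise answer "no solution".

First find gcd(2114153, 6841571):
6841571 = 3×2114153 + 499112
2114153 = 4×499112 + 117705
499112 = 4×117705 + 28292
117705 = 4×28292 + 4537
28292 = 6×4537 + 1070
4537 = 4×1070 + 257
1070 = 4×257 + 42
257 = 6×42 + 5
42 = 8×5 + 2
5 = 2×2 + 1
2 = 2×1 + 0
gcd = 1, so a unique solution mod 6841571 exists.
Back-substitute for the Bézout coefficients:
1 = 5 − 2·2
1 = −2·42 + 17·5
1 = 17·257 − 104·42
1 = −104·1070 + 433·257
1 = 433·4537 − 1836·1070
1 = −1836·28292 + 11449·4537
1 = 11449·117705 − 47632·28292
1 = −47632·499112 + 201977·117705
1 = 201977·2114153 − 855540·499112
1 = −855540·6841571 + 2768597·2114153
So 2114153·(2768597) ≡ 1 (mod 6841571), giving 2114153⁻¹ ≡ 2768597.
x ≡ 2114153⁻¹·6507082 ≡ 2768597·6507082 ≡ 2967056 (mod 6841571).

2967056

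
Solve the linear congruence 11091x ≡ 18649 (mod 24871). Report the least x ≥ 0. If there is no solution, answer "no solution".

First find gcd(11091, 24871):
24871 = 2*11091 + 2689
11091 = 4*2689 + 335
2689 = 8*335 + 9
335 = 37*9 + 2
9 = 4*2 + 1
2 = 2*1 + 0
gcd = 1, so a unique solution mod 24871 exists.
Back-substitute for the Bézout coefficients:
1 = 9 − 4·2
1 = −4·335 + 149·9
1 = 149·2689 − 1196·335
1 = −1196·11091 + 4933·2689
1 = 4933·24871 − 11062·11091
So 11091·(-11062) ≡ 1 (mod 24871), giving 11091⁻¹ ≡ 13809.
x ≡ 11091⁻¹·18649 ≡ 13809·18649 ≡ 9707 (mod 24871).

9707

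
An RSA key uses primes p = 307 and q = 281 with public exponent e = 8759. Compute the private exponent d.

φ(n) = (p−1)(q−1) = 306·280 = 85680.
Need d with 8759·d ≡ 1 (mod 85680). Apply the extended Euclidean algorithm:
85680 = 9*8759 + 6849
8759 = 1*6849 + 1910
6849 = 3*1910 + 1119
1910 = 1*1119 + 791
1119 = 1*791 + 328
791 = 2*328 + 135
328 = 2*135 + 58
135 = 2*58 + 19
58 = 3*19 + 1
19 = 19*1 + 0
Back-substitute:
1 = 58 − 3·19
1 = −3·135 + 7·58
1 = 7·328 − 17·135
1 = −17·791 + 41·328
1 = 41·1119 − 58·791
1 = −58·1910 + 99·1119
1 = 99·6849 − 355·1910
1 = −355·8759 + 454·6849
1 = 454·85680 − 4441·8759
So 8759·(-4441) ≡ 1 (mod 85680), hence d ≡ -4441 ≡ 81239 (mod 85680).

81239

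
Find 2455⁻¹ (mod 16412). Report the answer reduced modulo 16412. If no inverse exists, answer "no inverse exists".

gcd(16412, 2455) by repeated division:
16412 = 6×2455 + 1682
2455 = 1×1682 + 773
1682 = 2×773 + 136
773 = 5×136 + 93
136 = 1×93 + 43
93 = 2×43 + 7
43 = 6×7 + 1
7 = 7×1 + 0
gcd = 1, so the inverse exists. Back-substitute:
1 = 43 − 6·7
1 = −6·93 + 13·43
1 = 13·136 − 19·93
1 = −19·773 + 108·136
1 = 108·1682 − 235·773
1 = −235·2455 + 343·1682
1 = 343·16412 − 2293·2455
Thus 2455·(-2293) ≡ 1 (mod 16412); reducing, -2293 mod 16412 = 14119.

14119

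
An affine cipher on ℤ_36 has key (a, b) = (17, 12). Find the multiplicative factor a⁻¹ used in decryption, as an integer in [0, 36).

Run Euclid on (36, 17):
36 = 2*17 + 2
17 = 8*2 + 1
2 = 2*1 + 0
gcd = 1, so the inverse exists. Back-substitute:
1 = 17 − 8·2
1 = −8·36 + 17·17
So 17·17 ≡ 1 (mod 36).

17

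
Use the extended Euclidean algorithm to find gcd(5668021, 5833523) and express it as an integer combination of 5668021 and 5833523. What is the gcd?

Euclidean algorithm:
5833523 = 1*5668021 + 165502
5668021 = 34*165502 + 40953
165502 = 4*40953 + 1690
40953 = 24*1690 + 393
1690 = 4*393 + 118
393 = 3*118 + 39
118 = 3*39 + 1
39 = 39*1 + 0
gcd(5668021, 5833523) = 1.
Express as a combination:
1 = 118 − 3·39
1 = −3·393 + 10·118
1 = 10·1690 − 43·393
1 = −43·40953 + 1042·1690
1 = 1042·165502 − 4211·40953
1 = −4211·5668021 + 144216·165502
1 = 144216·5833523 − 148427·5668021
So 1 = (144216)·5833523 + (-148427)·5668021.

1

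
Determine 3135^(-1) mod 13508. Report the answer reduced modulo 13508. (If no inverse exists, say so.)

no inverse exists

Euclidean algorithm on 13508, 3135:
13508 = 4×3135 + 968
3135 = 3×968 + 231
968 = 4×231 + 44
231 = 5×44 + 11
44 = 4×11 + 0
gcd(3135, 13508) = 11 ≠ 1, so 3135 has no multiplicative inverse modulo 13508.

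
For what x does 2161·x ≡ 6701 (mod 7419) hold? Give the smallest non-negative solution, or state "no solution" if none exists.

4013

First find gcd(2161, 7419):
7419 = 3*2161 + 936
2161 = 2*936 + 289
936 = 3*289 + 69
289 = 4*69 + 13
69 = 5*13 + 4
13 = 3*4 + 1
4 = 4*1 + 0
gcd = 1, so a unique solution mod 7419 exists.
Back-substitute for the Bézout coefficients:
1 = 13 − 3·4
1 = −3·69 + 16·13
1 = 16·289 − 67·69
1 = −67·936 + 217·289
1 = 217·2161 − 501·936
1 = −501·7419 + 1720·2161
So 2161·(1720) ≡ 1 (mod 7419), giving 2161⁻¹ ≡ 1720.
x ≡ 2161⁻¹·6701 ≡ 1720·6701 ≡ 4013 (mod 7419).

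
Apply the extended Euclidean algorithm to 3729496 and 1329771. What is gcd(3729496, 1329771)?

Apply Euclid's algorithm to 3729496 and 1329771:
3729496 = 2*1329771 + 1069954
1329771 = 1*1069954 + 259817
1069954 = 4*259817 + 30686
259817 = 8*30686 + 14329
30686 = 2*14329 + 2028
14329 = 7*2028 + 133
2028 = 15*133 + 33
133 = 4*33 + 1
33 = 33*1 + 0
gcd(3729496, 1329771) = 1.
Back-substituting:
1 = 133 − 4·33
1 = −4·2028 + 61·133
1 = 61·14329 − 431·2028
1 = −431·30686 + 923·14329
1 = 923·259817 − 7815·30686
1 = −7815·1069954 + 32183·259817
1 = 32183·1329771 − 39998·1069954
1 = −39998·3729496 + 112179·1329771
So 1 = (-39998)·3729496 + (112179)·1329771.

1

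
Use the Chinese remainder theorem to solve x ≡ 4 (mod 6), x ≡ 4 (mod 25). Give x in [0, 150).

4

Write x = 4 + 6·k. Then 6·k ≡ 4 − 4 ≡ 0 (mod 25).
Need 6⁻¹ mod 25. Extended Euclid on (25, 6):
25 = 4×6 + 1
6 = 6×1 + 0
Back-substitute:
1 = 25 − 4·6
6⁻¹ ≡ 21 (mod 25), so k ≡ 21·0 ≡ 0 (mod 25).
x = 4 + 6·0 = 4.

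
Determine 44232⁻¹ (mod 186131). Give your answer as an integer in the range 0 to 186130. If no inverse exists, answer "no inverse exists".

57520

Run Euclid on (186131, 44232):
186131 = 4×44232 + 9203
44232 = 4×9203 + 7420
9203 = 1×7420 + 1783
7420 = 4×1783 + 288
1783 = 6×288 + 55
288 = 5×55 + 13
55 = 4×13 + 3
13 = 4×3 + 1
3 = 3×1 + 0
The gcd is 1. Working backward:
1 = 13 − 4·3
1 = −4·55 + 17·13
1 = 17·288 − 89·55
1 = −89·1783 + 551·288
1 = 551·7420 − 2293·1783
1 = −2293·9203 + 2844·7420
1 = 2844·44232 − 13669·9203
1 = −13669·186131 + 57520·44232
So 44232·57520 ≡ 1 (mod 186131).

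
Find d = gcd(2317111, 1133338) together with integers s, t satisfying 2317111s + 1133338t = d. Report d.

Repeated division:
2317111 = 2*1133338 + 50435
1133338 = 22*50435 + 23768
50435 = 2*23768 + 2899
23768 = 8*2899 + 576
2899 = 5*576 + 19
576 = 30*19 + 6
19 = 3*6 + 1
6 = 6*1 + 0
gcd(2317111, 1133338) = 1.
Express as a combination:
1 = 19 − 3·6
1 = −3·576 + 91·19
1 = 91·2899 − 458·576
1 = −458·23768 + 3755·2899
1 = 3755·50435 − 7968·23768
1 = −7968·1133338 + 179051·50435
1 = 179051·2317111 − 366070·1133338
So 1 = (179051)·2317111 + (-366070)·1133338.

1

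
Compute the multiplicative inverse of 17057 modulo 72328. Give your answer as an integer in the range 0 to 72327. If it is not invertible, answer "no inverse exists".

Apply the Euclidean algorithm to 72328 and 17057:
72328 = 4×17057 + 4100
17057 = 4×4100 + 657
4100 = 6×657 + 158
657 = 4×158 + 25
158 = 6×25 + 8
25 = 3×8 + 1
8 = 8×1 + 0
Since gcd(17057, 72328) = 1, back-substitute to write 1 as a combination:
1 = 25 − 3·8
1 = −3·158 + 19·25
1 = 19·657 − 79·158
1 = −79·4100 + 493·657
1 = 493·17057 − 2051·4100
1 = −2051·72328 + 8697·17057
So 17057·8697 ≡ 1 (mod 72328).

8697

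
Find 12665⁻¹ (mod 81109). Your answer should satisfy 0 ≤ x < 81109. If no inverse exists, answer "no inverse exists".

Extended Euclidean algorithm:
81109 = 6×12665 + 5119
12665 = 2×5119 + 2427
5119 = 2×2427 + 265
2427 = 9×265 + 42
265 = 6×42 + 13
42 = 3×13 + 3
13 = 4×3 + 1
3 = 3×1 + 0
The gcd is 1. Working backward:
1 = 13 − 4·3
1 = −4·42 + 13·13
1 = 13·265 − 82·42
1 = −82·2427 + 751·265
1 = 751·5119 − 1584·2427
1 = −1584·12665 + 3919·5119
1 = 3919·81109 − 25098·12665
So 12665·(-25098) ≡ 1 (mod 81109), and -25098 ≡ 56011 (mod 81109).

56011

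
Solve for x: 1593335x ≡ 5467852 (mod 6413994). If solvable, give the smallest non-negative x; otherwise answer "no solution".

2007878

First find gcd(1593335, 6413994):
6413994 = 4×1593335 + 40654
1593335 = 39×40654 + 7829
40654 = 5×7829 + 1509
7829 = 5×1509 + 284
1509 = 5×284 + 89
284 = 3×89 + 17
89 = 5×17 + 4
17 = 4×4 + 1
4 = 4×1 + 0
gcd = 1, so a unique solution mod 6413994 exists.
Back-substitute for the Bézout coefficients:
1 = 17 − 4·4
1 = −4·89 + 21·17
1 = 21·284 − 67·89
1 = −67·1509 + 356·284
1 = 356·7829 − 1847·1509
1 = −1847·40654 + 9591·7829
1 = 9591·1593335 − 375896·40654
1 = −375896·6413994 + 1513175·1593335
So 1593335·(1513175) ≡ 1 (mod 6413994), giving 1593335⁻¹ ≡ 1513175.
x ≡ 1593335⁻¹·5467852 ≡ 1513175·5467852 ≡ 2007878 (mod 6413994).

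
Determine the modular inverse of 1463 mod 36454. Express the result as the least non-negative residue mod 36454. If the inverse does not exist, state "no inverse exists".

no inverse exists

Compute gcd(1463, 36454):
36454 = 24·1463 + 1342
1463 = 1·1342 + 121
1342 = 11·121 + 11
121 = 11·11 + 0
gcd(1463, 36454) = 11 ≠ 1, so 1463 has no multiplicative inverse modulo 36454.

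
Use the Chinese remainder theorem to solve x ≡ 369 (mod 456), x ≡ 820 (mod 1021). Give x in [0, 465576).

116193

Write x = 369 + 456·k. Then 456·k ≡ 820 − 369 ≡ 451 (mod 1021).
Need 456⁻¹ mod 1021. Extended Euclid on (1021, 456):
1021 = 2·456 + 109
456 = 4·109 + 20
109 = 5·20 + 9
20 = 2·9 + 2
9 = 4·2 + 1
2 = 2·1 + 0
Back-substitute:
1 = 9 − 4·2
1 = −4·20 + 9·9
1 = 9·109 − 49·20
1 = −49·456 + 205·109
1 = 205·1021 − 459·456
456⁻¹ ≡ 562 (mod 1021), so k ≡ 562·451 ≡ 254 (mod 1021).
x = 369 + 456·254 = 116193.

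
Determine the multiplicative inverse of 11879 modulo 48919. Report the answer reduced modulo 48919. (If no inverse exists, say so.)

Run Euclid on (48919, 11879):
48919 = 4*11879 + 1403
11879 = 8*1403 + 655
1403 = 2*655 + 93
655 = 7*93 + 4
93 = 23*4 + 1
4 = 4*1 + 0
gcd = 1, so the inverse exists. Back-substitute:
1 = 93 − 23·4
1 = −23·655 + 162·93
1 = 162·1403 − 347·655
1 = −347·11879 + 2938·1403
1 = 2938·48919 − 12099·11879
Thus 11879·(-12099) ≡ 1 (mod 48919); reducing, -12099 mod 48919 = 36820.

36820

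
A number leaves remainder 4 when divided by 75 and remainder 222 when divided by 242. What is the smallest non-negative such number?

17404

Write x = 4 + 75·k. Then 75·k ≡ 222 − 4 ≡ 218 (mod 242).
Need 75⁻¹ mod 242. Extended Euclid on (242, 75):
242 = 3×75 + 17
75 = 4×17 + 7
17 = 2×7 + 3
7 = 2×3 + 1
3 = 3×1 + 0
Back-substitute:
1 = 7 − 2·3
1 = −2·17 + 5·7
1 = 5·75 − 22·17
1 = −22·242 + 71·75
75⁻¹ ≡ 71 (mod 242), so k ≡ 71·218 ≡ 232 (mod 242).
x = 4 + 75·232 = 17404.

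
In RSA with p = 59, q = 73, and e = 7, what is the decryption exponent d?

φ(n) = (p−1)(q−1) = 58·72 = 4176.
Need d with 7·d ≡ 1 (mod 4176). Apply the extended Euclidean algorithm:
4176 = 596×7 + 4
7 = 1×4 + 3
4 = 1×3 + 1
3 = 3×1 + 0
Back-substitute:
1 = 4 − 3
1 = −7 + 2·4
1 = 2·4176 − 1193·7
So 7·(-1193) ≡ 1 (mod 4176), hence d ≡ -1193 ≡ 2983 (mod 4176).

2983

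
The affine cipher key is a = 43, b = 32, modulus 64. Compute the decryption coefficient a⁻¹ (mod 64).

Apply the Euclidean algorithm to 64 and 43:
64 = 1·43 + 21
43 = 2·21 + 1
21 = 21·1 + 0
Since gcd(43, 64) = 1, back-substitute to write 1 as a combination:
1 = 43 − 2·21
1 = −2·64 + 3·43
So 43·3 ≡ 1 (mod 64).

3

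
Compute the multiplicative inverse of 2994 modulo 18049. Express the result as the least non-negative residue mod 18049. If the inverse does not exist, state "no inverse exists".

Extended Euclidean algorithm:
18049 = 6×2994 + 85
2994 = 35×85 + 19
85 = 4×19 + 9
19 = 2×9 + 1
9 = 9×1 + 0
Since gcd(2994, 18049) = 1, back-substitute to write 1 as a combination:
1 = 19 − 2·9
1 = −2·85 + 9·19
1 = 9·2994 − 317·85
1 = −317·18049 + 1911·2994
So 2994·1911 ≡ 1 (mod 18049).

1911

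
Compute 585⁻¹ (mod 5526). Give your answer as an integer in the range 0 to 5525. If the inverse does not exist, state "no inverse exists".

Euclidean algorithm on 5526, 585:
5526 = 9×585 + 261
585 = 2×261 + 63
261 = 4×63 + 9
63 = 7×9 + 0
The gcd is 9, not 1, hence no inverse exists.

no inverse exists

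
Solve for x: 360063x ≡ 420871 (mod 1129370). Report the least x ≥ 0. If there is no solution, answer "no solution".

First find gcd(360063, 1129370):
1129370 = 3×360063 + 49181
360063 = 7×49181 + 15796
49181 = 3×15796 + 1793
15796 = 8×1793 + 1452
1793 = 1×1452 + 341
1452 = 4×341 + 88
341 = 3×88 + 77
88 = 1×77 + 11
77 = 7×11 + 0
gcd = 11 and 11 | 420871, so solutions exist. Divide through by 11: 32733x ≡ 38261 (mod 102670).
Now find 32733⁻¹ mod 102670:
102670 = 3*32733 + 4471
32733 = 7*4471 + 1436
4471 = 3*1436 + 163
1436 = 8*163 + 132
163 = 1*132 + 31
132 = 4*31 + 8
31 = 3*8 + 7
8 = 1*7 + 1
7 = 7*1 + 0
Back-substitute:
1 = 8 − 7
1 = −31 + 4·8
1 = 4·132 − 17·31
1 = −17·163 + 21·132
1 = 21·1436 − 185·163
1 = −185·4471 + 576·1436
1 = 576·32733 − 4217·4471
1 = −4217·102670 + 13227·32733
So 32733⁻¹ ≡ 13227 (mod 102670).
Then x ≡ 13227·38261 ≡ 17817 (mod 102670); the smallest non-negative solution is x = 17817.

17817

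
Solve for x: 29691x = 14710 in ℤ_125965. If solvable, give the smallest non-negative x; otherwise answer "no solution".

First find gcd(29691, 125965):
125965 = 4*29691 + 7201
29691 = 4*7201 + 887
7201 = 8*887 + 105
887 = 8*105 + 47
105 = 2*47 + 11
47 = 4*11 + 3
11 = 3*3 + 2
3 = 1*2 + 1
2 = 2*1 + 0
gcd = 1, so a unique solution mod 125965 exists.
Back-substitute for the Bézout coefficients:
1 = 3 − 2
1 = −11 + 4·3
1 = 4·47 − 17·11
1 = −17·105 + 38·47
1 = 38·887 − 321·105
1 = −321·7201 + 2606·887
1 = 2606·29691 − 10745·7201
1 = −10745·125965 + 45586·29691
So 29691·(45586) ≡ 1 (mod 125965), giving 29691⁻¹ ≡ 45586.
x ≡ 29691⁻¹·14710 ≡ 45586·14710 ≡ 58365 (mod 125965).

58365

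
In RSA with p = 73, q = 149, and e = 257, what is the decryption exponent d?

φ(n) = (p−1)(q−1) = 72·148 = 10656.
Need d with 257·d ≡ 1 (mod 10656). Apply the extended Euclidean algorithm:
10656 = 41*257 + 119
257 = 2*119 + 19
119 = 6*19 + 5
19 = 3*5 + 4
5 = 1*4 + 1
4 = 4*1 + 0
Back-substitute:
1 = 5 − 4
1 = −19 + 4·5
1 = 4·119 − 25·19
1 = −25·257 + 54·119
1 = 54·10656 − 2239·257
So 257·(-2239) ≡ 1 (mod 10656), hence d ≡ -2239 ≡ 8417 (mod 10656).

8417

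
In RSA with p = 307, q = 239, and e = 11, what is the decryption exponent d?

26483

φ(n) = (p−1)(q−1) = 306·238 = 72828.
Need d with 11·d ≡ 1 (mod 72828). Apply the extended Euclidean algorithm:
72828 = 6620*11 + 8
11 = 1*8 + 3
8 = 2*3 + 2
3 = 1*2 + 1
2 = 2*1 + 0
Back-substitute:
1 = 3 − 2
1 = −8 + 3·3
1 = 3·11 − 4·8
1 = −4·72828 + 26483·11
So 11·26483 ≡ 1 (mod 72828), hence d = 26483.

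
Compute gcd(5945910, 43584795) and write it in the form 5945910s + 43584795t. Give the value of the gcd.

Euclidean algorithm:
43584795 = 7·5945910 + 1963425
5945910 = 3·1963425 + 55635
1963425 = 35·55635 + 16200
55635 = 3·16200 + 7035
16200 = 2·7035 + 2130
7035 = 3·2130 + 645
2130 = 3·645 + 195
645 = 3·195 + 60
195 = 3·60 + 15
60 = 4·15 + 0
gcd(5945910, 43584795) = 15.
Working backward:
15 = 195 − 3·60
15 = −3·645 + 10·195
15 = 10·2130 − 33·645
15 = −33·7035 + 109·2130
15 = 109·16200 − 251·7035
15 = −251·55635 + 862·16200
15 = 862·1963425 − 30421·55635
15 = −30421·5945910 + 92125·1963425
15 = 92125·43584795 − 675296·5945910
So 15 = (92125)·43584795 + (-675296)·5945910.

15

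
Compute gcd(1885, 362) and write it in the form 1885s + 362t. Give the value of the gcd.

1

Apply Euclid's algorithm to 1885 and 362:
1885 = 5×362 + 75
362 = 4×75 + 62
75 = 1×62 + 13
62 = 4×13 + 10
13 = 1×10 + 3
10 = 3×3 + 1
3 = 3×1 + 0
gcd(1885, 362) = 1.
Express as a combination:
1 = 10 − 3·3
1 = −3·13 + 4·10
1 = 4·62 − 19·13
1 = −19·75 + 23·62
1 = 23·362 − 111·75
1 = −111·1885 + 578·362
So 1 = (-111)·1885 + (578)·362.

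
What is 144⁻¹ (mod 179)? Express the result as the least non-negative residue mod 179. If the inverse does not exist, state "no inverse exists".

Apply the Euclidean algorithm to 179 and 144:
179 = 1×144 + 35
144 = 4×35 + 4
35 = 8×4 + 3
4 = 1×3 + 1
3 = 3×1 + 0
gcd = 1, so the inverse exists. Back-substitute:
1 = 4 − 3
1 = −35 + 9·4
1 = 9·144 − 37·35
1 = −37·179 + 46·144
So 144·46 ≡ 1 (mod 179).

46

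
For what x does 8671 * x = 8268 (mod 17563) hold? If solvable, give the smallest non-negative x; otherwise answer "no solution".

First find gcd(8671, 17563):
17563 = 2·8671 + 221
8671 = 39·221 + 52
221 = 4·52 + 13
52 = 4·13 + 0
gcd = 13 and 13 | 8268, so solutions exist. Divide through by 13: 667x ≡ 636 (mod 1351).
Now find 667⁻¹ mod 1351:
1351 = 2*667 + 17
667 = 39*17 + 4
17 = 4*4 + 1
4 = 4*1 + 0
Back-substitute:
1 = 17 − 4·4
1 = −4·667 + 157·17
1 = 157·1351 − 318·667
So 667·(-318) ≡ 1 (mod 1351), i.e. 667⁻¹ ≡ 1033.
Then x ≡ 1033·636 ≡ 402 (mod 1351); the smallest non-negative solution is x = 402.

402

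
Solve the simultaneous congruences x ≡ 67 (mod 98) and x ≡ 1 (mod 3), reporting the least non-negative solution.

Write x = 67 + 98·k. Then 98·k ≡ 1 − 67 ≡ 0 (mod 3).
Need 98⁻¹ mod 3. Extended Euclid on (3, 2):
3 = 1·2 + 1
2 = 2·1 + 0
Back-substitute:
1 = 3 − 2
98⁻¹ ≡ 2 (mod 3), so k ≡ 2·0 ≡ 0 (mod 3).
x = 67 + 98·0 = 67.

67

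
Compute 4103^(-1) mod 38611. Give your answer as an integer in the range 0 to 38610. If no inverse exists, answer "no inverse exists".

Extended Euclidean algorithm:
38611 = 9*4103 + 1684
4103 = 2*1684 + 735
1684 = 2*735 + 214
735 = 3*214 + 93
214 = 2*93 + 28
93 = 3*28 + 9
28 = 3*9 + 1
9 = 9*1 + 0
The gcd is 1. Working backward:
1 = 28 − 3·9
1 = −3·93 + 10·28
1 = 10·214 − 23·93
1 = −23·735 + 79·214
1 = 79·1684 − 181·735
1 = −181·4103 + 441·1684
1 = 441·38611 − 4150·4103
Hence 4103⁻¹ ≡ -4150 ≡ 34461 (mod 38611).

34461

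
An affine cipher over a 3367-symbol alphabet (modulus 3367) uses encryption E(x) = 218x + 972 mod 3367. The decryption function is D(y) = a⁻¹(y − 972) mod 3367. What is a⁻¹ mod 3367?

Extended Euclidean algorithm:
3367 = 15·218 + 97
218 = 2·97 + 24
97 = 4·24 + 1
24 = 24·1 + 0
Since gcd(218, 3367) = 1, back-substitute to write 1 as a combination:
1 = 97 − 4·24
1 = −4·218 + 9·97
1 = 9·3367 − 139·218
So 218·(-139) ≡ 1 (mod 3367), and -139 ≡ 3228 (mod 3367).

3228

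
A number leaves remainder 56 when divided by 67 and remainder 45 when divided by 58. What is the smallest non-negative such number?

2133

Write x = 56 + 67·k. Then 67·k ≡ 45 − 56 ≡ 47 (mod 58).
Need 67⁻¹ mod 58. Extended Euclid on (58, 9):
58 = 6×9 + 4
9 = 2×4 + 1
4 = 4×1 + 0
Back-substitute:
1 = 9 − 2·4
1 = −2·58 + 13·9
67⁻¹ ≡ 13 (mod 58), so k ≡ 13·47 ≡ 31 (mod 58).
x = 56 + 67·31 = 2133.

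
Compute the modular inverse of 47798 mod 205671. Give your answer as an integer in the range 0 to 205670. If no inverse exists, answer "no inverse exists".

85598

Run Euclid on (205671, 47798):
205671 = 4·47798 + 14479
47798 = 3·14479 + 4361
14479 = 3·4361 + 1396
4361 = 3·1396 + 173
1396 = 8·173 + 12
173 = 14·12 + 5
12 = 2·5 + 2
5 = 2·2 + 1
2 = 2·1 + 0
The gcd is 1. Working backward:
1 = 5 − 2·2
1 = −2·12 + 5·5
1 = 5·173 − 72·12
1 = −72·1396 + 581·173
1 = 581·4361 − 1815·1396
1 = −1815·14479 + 6026·4361
1 = 6026·47798 − 19893·14479
1 = −19893·205671 + 85598·47798
So 47798·85598 ≡ 1 (mod 205671).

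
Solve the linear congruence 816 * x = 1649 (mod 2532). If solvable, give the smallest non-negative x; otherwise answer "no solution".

gcd(816, 2532):
2532 = 3·816 + 84
816 = 9·84 + 60
84 = 1·60 + 24
60 = 2·24 + 12
24 = 2·12 + 0
gcd = 12, but 12 ∤ 1649, so the congruence has no solution.

no solution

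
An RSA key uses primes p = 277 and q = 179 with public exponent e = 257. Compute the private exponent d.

17969

φ(n) = (p−1)(q−1) = 276·178 = 49128.
Need d with 257·d ≡ 1 (mod 49128). Apply the extended Euclidean algorithm:
49128 = 191*257 + 41
257 = 6*41 + 11
41 = 3*11 + 8
11 = 1*8 + 3
8 = 2*3 + 2
3 = 1*2 + 1
2 = 2*1 + 0
Back-substitute:
1 = 3 − 2
1 = −8 + 3·3
1 = 3·11 − 4·8
1 = −4·41 + 15·11
1 = 15·257 − 94·41
1 = −94·49128 + 17969·257
So 257·17969 ≡ 1 (mod 49128), hence d = 17969.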